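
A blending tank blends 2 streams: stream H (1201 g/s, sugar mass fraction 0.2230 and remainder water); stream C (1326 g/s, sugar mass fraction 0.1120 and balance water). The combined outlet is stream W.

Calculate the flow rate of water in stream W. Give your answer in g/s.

water out = water in = 1201×0.777 + 1326×0.888 = 2110.7 g/s.

2111 g/s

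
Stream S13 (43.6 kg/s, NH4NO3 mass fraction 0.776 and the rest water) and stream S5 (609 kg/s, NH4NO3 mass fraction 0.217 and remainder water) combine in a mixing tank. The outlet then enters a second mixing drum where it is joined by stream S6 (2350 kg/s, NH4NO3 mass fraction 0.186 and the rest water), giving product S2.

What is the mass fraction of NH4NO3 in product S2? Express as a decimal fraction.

0.201

Overall, product flow = 3002.6 kg/s.
NH4NO3 in = 43.6×0.776 + 609×0.217 + 2350×0.186 = 603.09 kg/s.
NH4NO3 fraction in S2 = 0.201.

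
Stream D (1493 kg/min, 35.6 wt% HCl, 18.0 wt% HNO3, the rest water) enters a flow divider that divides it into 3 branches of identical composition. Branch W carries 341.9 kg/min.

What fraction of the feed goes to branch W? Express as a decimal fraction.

Fraction to W = 341.9/1493 = 0.2290.

0.229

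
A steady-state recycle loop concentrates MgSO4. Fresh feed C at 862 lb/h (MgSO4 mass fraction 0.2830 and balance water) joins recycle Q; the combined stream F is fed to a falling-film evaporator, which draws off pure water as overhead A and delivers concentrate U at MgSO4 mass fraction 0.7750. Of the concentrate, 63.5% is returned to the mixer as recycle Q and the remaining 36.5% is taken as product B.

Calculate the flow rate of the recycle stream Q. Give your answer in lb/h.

547.6 lb/h

Overall MgSO4 balance (none leaves overhead): MgSO4 in fresh feed = MgSO4 in product, i.e. 862×0.283 = (1−0.635)·U·0.775.
U = 243.95/(0.775×0.365) = 862.38 lb/h.
Recycle Q = 0.635×862.38 = 547.61 lb/h.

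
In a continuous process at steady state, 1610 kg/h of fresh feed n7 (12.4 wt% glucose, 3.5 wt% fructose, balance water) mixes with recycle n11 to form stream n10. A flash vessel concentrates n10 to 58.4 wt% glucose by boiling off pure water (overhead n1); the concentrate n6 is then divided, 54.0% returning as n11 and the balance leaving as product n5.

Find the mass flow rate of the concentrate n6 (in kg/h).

Overall glucose balance (none leaves overhead): glucose in fresh feed = glucose in product, i.e. 1610×0.124 = (1−0.540)·n6·0.584.
n6 = 199.64/(0.584×0.460) = 743.15 kg/h.

743.2 kg/h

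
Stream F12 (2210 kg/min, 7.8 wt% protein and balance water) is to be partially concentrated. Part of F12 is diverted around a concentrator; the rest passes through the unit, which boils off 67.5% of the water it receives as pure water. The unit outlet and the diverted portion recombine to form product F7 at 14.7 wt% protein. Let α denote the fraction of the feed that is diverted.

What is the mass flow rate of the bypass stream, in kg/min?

All 2210×0.078 = 172.38 kg/min of protein reaches F7, so F7 = 172.38/0.147 = 1172.7 kg/min and vapour = 1037.3 kg/min.
The evaporator receives (1−α)·2210 of feed at 0.922 water and removes 0.675 of that water:
0.675×0.922×(1−α)×2210 = 1037.3
(1−α) = 1037.3/1375.4 = 0.7542;  α = 0.2458.
Bypass flow = 0.2458×2210 = 543.18 kg/min.

543.2 kg/min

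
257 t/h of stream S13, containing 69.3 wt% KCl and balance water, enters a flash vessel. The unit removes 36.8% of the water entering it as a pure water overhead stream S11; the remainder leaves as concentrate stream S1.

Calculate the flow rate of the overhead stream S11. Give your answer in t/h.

water entering = 257×0.307 = 78.899 t/h; overhead removed = 0.368×78.899 = 29.035 t/h.

29.03 t/h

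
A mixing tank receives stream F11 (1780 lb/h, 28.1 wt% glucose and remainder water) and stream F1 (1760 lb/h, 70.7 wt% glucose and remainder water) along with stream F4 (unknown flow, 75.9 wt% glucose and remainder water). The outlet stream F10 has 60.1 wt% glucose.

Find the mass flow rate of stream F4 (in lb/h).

2424 lb/h

Let F4 be the unknown flow. Total out = 3540 + F4.
glucose balance: 1744.5 + 0.759·F4 = 0.601·(3540 + F4)
(0.759 − 0.601)·F4 = 0.601×3540 − 1744.5 = 383.04
F4 = 383.04 / 0.158 = 2424.3 lb/h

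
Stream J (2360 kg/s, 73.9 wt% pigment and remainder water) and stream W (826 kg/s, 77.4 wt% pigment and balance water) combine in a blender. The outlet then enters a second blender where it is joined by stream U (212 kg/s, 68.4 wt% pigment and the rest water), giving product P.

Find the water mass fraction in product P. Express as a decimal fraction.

0.256

Overall, product flow = 3398 kg/s.
water in = 2360×0.261 + 826×0.226 + 212×0.316 = 869.63 kg/s.
water fraction in P = 0.256.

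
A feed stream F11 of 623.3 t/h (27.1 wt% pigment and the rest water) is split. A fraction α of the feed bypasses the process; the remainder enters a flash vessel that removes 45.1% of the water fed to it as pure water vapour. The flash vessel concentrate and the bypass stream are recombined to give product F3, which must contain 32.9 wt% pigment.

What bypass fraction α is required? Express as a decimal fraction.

All 623.3×0.271 = 168.91 t/h of pigment reaches F3, so F3 = 168.91/0.329 = 513.42 t/h and vapour = 109.88 t/h.
The evaporator receives (1−α)·623.3 of feed at 0.729 water and removes 0.451 of that water:
0.451×0.729×(1−α)×623.3 = 109.88
(1−α) = 109.88/204.93 = 0.5362;  α = 0.4638.

0.464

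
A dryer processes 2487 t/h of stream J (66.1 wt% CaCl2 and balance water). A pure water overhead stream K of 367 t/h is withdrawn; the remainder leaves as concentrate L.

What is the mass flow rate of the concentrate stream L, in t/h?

2120 t/h

Concentrate = 2487 − 367 = 2120 t/h.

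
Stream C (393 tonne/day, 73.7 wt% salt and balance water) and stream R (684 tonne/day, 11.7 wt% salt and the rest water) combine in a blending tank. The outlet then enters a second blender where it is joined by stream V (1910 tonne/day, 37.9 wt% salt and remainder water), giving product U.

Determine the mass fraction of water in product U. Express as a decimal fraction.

Overall, product flow = 2987 tonne/day.
water in = 393×0.263 + 684×0.883 + 1910×0.621 = 1893.4 tonne/day.
water fraction in U = 0.634.

0.634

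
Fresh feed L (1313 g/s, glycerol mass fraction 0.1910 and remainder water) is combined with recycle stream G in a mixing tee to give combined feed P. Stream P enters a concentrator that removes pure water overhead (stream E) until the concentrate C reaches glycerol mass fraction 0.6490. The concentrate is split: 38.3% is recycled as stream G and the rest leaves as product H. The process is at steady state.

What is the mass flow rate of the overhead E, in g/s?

Overall glycerol balance (none leaves overhead): glycerol in fresh feed = glycerol in product, i.e. 1313×0.191 = (1−0.383)·C·0.649.
C = 250.78/(0.649×0.617) = 626.28 g/s.
Recycle G = 0.383×626.28 = 239.87 g/s.
Combined feed P = 1313 + 239.87 = 1552.9 g/s.
Overhead E = P − C = 1552.9 − 626.28 = 926.59 g/s.

926.6 g/s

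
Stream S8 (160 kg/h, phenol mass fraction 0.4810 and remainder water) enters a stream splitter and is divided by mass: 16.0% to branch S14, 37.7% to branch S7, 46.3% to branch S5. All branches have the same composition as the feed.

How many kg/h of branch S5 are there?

74.08 kg/h

Branch S5 flow = 0.463×160 = 74.08 kg/h.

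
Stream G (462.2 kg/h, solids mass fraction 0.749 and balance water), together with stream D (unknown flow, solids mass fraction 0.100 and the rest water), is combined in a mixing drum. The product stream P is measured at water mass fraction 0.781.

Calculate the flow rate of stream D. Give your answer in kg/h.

2059 kg/h

Let D be the unknown flow. Total out = 462.2 + D.
water balance: 116.01 + 0.900·D = 0.781·(462.2 + D)
(0.900 − 0.781)·D = 0.781×462.2 − 116.01 = 244.97
D = 244.97 / 0.119 = 2058.5 kg/h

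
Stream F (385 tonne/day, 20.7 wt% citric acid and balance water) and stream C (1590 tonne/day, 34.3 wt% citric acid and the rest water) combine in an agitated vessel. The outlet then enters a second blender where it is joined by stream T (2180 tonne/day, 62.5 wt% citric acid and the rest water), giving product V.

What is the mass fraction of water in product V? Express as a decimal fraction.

0.522

Overall, product flow = 4155 tonne/day.
water in = 385×0.793 + 1590×0.657 + 2180×0.375 = 2167.4 tonne/day.
water fraction in V = 0.522.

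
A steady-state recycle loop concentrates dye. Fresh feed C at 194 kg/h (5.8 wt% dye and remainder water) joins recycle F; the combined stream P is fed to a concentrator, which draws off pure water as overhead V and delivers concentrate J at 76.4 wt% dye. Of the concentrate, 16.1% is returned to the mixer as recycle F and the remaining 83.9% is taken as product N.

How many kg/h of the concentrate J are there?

Overall dye balance (none leaves overhead): dye in fresh feed = dye in product, i.e. 194×0.058 = (1−0.161)·J·0.764.
J = 11.252/(0.764×0.839) = 17.554 kg/h.

17.55 kg/h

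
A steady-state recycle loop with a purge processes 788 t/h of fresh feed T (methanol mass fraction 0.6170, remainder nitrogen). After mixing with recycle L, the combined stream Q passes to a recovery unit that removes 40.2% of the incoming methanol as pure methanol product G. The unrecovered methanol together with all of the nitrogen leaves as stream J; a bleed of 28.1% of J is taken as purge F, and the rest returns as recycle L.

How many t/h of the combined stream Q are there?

nitrogen enters only via T and leaves only via the purge: 788×0.383 = 0.281×(nitrogen in J), and the recovery unit passes all nitrogen, so nitrogen in Q = nitrogen in J = 1074 t/h.
methanol in Q: m_A = 788×0.617 + (1−0.281)·(1−0.402)·m_A, so m_A = 486.2/0.5700 = 852.92 t/h.
Q = 852.92 + 1074 = 1927 t/h.

1927 t/h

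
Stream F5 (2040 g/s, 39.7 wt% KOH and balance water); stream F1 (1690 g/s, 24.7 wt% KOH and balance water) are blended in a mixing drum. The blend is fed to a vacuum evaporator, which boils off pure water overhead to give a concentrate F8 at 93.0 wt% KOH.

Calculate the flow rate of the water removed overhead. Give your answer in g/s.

KOH entering = 2040×0.397 + 1690×0.247 = 1227.3 g/s.
All KOH reports to F8, so F8 = 1227.3/0.930 = 1319.7 g/s.
Total feed = 3730 g/s; overhead = 3730 − 1319.7 = 2410.3 g/s.

2410 g/s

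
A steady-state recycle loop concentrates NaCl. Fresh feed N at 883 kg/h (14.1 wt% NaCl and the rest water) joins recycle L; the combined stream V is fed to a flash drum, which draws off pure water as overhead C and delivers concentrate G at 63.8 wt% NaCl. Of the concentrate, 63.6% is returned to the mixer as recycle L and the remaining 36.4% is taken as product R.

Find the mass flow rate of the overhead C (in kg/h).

687.9 kg/h

Overall NaCl balance (none leaves overhead): NaCl in fresh feed = NaCl in product, i.e. 883×0.141 = (1−0.636)·G·0.638.
G = 124.5/(0.638×0.364) = 536.11 kg/h.
Recycle L = 0.636×536.11 = 340.97 kg/h.
Combined feed V = 883 + 340.97 = 1224 kg/h.
Overhead C = V − G = 1224 − 536.11 = 687.85 kg/h.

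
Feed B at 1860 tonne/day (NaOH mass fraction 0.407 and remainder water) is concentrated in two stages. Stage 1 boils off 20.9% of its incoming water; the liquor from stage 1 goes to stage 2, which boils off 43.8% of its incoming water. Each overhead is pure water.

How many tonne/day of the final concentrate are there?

1247 tonne/day

water in feed = 1860×0.593 = 1103 tonne/day.
After stage 1: water left = (1−0.209)×1103 = 872.46; stream total = 1629.5 tonne/day.
After stage 2: water left = (1−0.438)×872.46 = 490.32; final concentrate = 1247.3 tonne/day.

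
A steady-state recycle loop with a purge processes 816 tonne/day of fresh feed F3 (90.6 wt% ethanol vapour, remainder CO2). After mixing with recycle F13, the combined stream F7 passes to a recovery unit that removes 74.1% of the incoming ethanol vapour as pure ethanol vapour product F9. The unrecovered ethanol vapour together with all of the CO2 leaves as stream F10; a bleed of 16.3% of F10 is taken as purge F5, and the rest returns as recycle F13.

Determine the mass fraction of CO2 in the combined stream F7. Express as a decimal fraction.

0.333

CO2 enters only via F3 and leaves only via the purge: 816×0.094 = 0.163×(CO2 in F10), and the recovery unit passes all CO2, so CO2 in F7 = CO2 in F10 = 470.58 tonne/day.
ethanol vapour in F7: m_A = 816×0.906 + (1−0.163)·(1−0.741)·m_A, so m_A = 739.3/0.7832 = 943.92 tonne/day.
F7 = 943.92 + 470.58 = 1414.5 tonne/day.
CO2 fraction in F7 = 470.58/1414.5 = 0.333.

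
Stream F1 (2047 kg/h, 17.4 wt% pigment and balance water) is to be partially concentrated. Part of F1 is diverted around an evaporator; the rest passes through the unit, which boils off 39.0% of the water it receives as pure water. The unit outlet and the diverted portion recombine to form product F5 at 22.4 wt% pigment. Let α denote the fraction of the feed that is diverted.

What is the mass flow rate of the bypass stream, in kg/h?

All 2047×0.174 = 356.18 kg/h of pigment reaches F5, so F5 = 356.18/0.224 = 1590.1 kg/h and vapour = 456.92 kg/h.
The evaporator receives (1−α)·2047 of feed at 0.826 water and removes 0.390 of that water:
0.390×0.826×(1−α)×2047 = 456.92
(1−α) = 456.92/659.42 = 0.6929;  α = 0.3071.
Bypass flow = 0.3071×2047 = 628.61 kg/h.

628.6 kg/h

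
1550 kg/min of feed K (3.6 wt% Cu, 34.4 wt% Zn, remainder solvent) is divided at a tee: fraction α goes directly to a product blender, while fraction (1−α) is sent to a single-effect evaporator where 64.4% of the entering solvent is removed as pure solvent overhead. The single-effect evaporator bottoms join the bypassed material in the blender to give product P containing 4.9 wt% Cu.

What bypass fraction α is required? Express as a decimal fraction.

0.336

All 1550×0.036 = 55.8 kg/min of Cu reaches P, so P = 55.8/0.049 = 1138.8 kg/min and vapour = 411.22 kg/min.
The evaporator receives (1−α)·1550 of feed at 0.620 solvent and removes 0.644 of that solvent:
0.644×0.620×(1−α)×1550 = 411.22
(1−α) = 411.22/618.88 = 0.6645;  α = 0.3355.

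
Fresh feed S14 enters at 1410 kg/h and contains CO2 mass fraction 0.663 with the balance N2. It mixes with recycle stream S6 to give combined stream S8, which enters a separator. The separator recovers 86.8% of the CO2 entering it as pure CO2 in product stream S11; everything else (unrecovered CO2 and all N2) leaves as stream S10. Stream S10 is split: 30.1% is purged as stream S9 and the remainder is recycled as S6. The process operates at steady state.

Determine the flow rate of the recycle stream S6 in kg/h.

1198 kg/h

N2 enters only via S14 and leaves only via the purge: 1410×0.337 = 0.301×(N2 in S10), and the separator passes all N2, so N2 in S8 = N2 in S10 = 1578.6 kg/h.
CO2 in S8: m_A = 1410×0.663 + (1−0.301)·(1−0.868)·m_A, so m_A = 934.83/0.9077 = 1029.9 kg/h.
S10 = (1−0.868)×1029.9 + 1578.6 = 1714.6 kg/h.
Recycle S6 = (1−0.301)×1714.6 = 1198.5 kg/h.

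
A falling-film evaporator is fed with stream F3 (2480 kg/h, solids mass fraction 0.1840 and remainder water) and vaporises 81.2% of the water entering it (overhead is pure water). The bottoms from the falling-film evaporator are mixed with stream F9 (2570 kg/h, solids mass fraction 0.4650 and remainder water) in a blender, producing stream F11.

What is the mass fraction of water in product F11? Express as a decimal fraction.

0.5153

Vapour removed = 0.812×0.816×2480 = 1643.2 kg/h; concentrate = 836.77 kg/h.
water reaching the mixer = 380.45 (from concentrate) + 2570×0.535 = 1755.4 kg/h.
Product flow = 836.77 + 2570 = 3406.8 kg/h; water fraction = 0.5153.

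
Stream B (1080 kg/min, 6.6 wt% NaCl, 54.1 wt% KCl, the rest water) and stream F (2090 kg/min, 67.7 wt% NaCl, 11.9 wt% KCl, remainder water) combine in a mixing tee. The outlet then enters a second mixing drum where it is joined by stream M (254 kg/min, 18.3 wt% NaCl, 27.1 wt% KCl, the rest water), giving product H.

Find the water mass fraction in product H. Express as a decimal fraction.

0.289

Overall, product flow = 3424 kg/min.
water in = 1080×0.393 + 2090×0.204 + 254×0.546 = 989.48 kg/min.
water fraction in H = 0.289.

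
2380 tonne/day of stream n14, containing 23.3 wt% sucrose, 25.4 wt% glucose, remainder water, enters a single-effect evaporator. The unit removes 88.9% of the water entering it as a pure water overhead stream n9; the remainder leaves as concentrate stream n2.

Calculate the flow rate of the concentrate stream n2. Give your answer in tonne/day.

water entering = 2380×0.513 = 1220.9 tonne/day; overhead removed = 0.889×1220.9 = 1085.4 tonne/day.
Concentrate = 2380 − 1085.4 = 1294.6 tonne/day.

1295 tonne/day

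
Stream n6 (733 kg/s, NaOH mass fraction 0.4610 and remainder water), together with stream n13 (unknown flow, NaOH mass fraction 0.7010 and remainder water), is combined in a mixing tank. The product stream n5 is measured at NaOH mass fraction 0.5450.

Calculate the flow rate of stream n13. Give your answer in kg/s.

Let n13 be the unknown flow. Total out = 733 + n13.
NaOH balance: 337.91 + 0.701·n13 = 0.545·(733 + n13)
(0.701 − 0.545)·n13 = 0.545×733 − 337.91 = 61.572
n13 = 61.572 / 0.156 = 394.69 kg/s

394.7 kg/s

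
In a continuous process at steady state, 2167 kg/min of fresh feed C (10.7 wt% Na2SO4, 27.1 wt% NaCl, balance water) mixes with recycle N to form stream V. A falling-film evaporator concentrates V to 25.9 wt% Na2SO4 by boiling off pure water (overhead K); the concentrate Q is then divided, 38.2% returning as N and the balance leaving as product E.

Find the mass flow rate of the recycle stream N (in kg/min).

553.4 kg/min

Overall Na2SO4 balance (none leaves overhead): Na2SO4 in fresh feed = Na2SO4 in product, i.e. 2167×0.107 = (1−0.382)·Q·0.259.
Q = 231.87/(0.259×0.618) = 1448.6 kg/min.
Recycle N = 0.382×1448.6 = 553.37 kg/min.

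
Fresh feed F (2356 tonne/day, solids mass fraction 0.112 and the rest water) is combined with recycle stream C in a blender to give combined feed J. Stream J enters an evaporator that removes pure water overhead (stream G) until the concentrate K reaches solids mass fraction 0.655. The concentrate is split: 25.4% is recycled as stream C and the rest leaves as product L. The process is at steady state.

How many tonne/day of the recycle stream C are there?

137.2 tonne/day

Overall solids balance (none leaves overhead): solids in fresh feed = solids in product, i.e. 2356×0.112 = (1−0.254)·K·0.655.
K = 263.87/(0.655×0.746) = 540.02 tonne/day.
Recycle C = 0.254×540.02 = 137.17 tonne/day.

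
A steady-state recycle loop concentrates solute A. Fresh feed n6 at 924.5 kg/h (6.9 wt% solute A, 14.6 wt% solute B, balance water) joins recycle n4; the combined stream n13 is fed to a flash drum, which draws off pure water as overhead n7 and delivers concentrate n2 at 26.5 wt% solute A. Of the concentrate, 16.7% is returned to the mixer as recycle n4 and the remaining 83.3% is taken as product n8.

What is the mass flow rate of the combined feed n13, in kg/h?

972.8 kg/h

Overall solute A balance (none leaves overhead): solute A in fresh feed = solute A in product, i.e. 924.5×0.069 = (1−0.167)·n2·0.265.
n2 = 63.791/(0.265×0.833) = 288.98 kg/h.
Recycle n4 = 0.167×288.98 = 48.259 kg/h.
Combined feed n13 = 924.5 + 48.259 = 972.76 kg/h.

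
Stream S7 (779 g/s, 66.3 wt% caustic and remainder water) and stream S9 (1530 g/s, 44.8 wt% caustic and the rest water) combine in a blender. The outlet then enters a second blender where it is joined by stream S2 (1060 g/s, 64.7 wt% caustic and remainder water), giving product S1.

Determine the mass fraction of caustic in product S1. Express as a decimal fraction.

Overall, product flow = 3369 g/s.
caustic in = 779×0.663 + 1530×0.448 + 1060×0.647 = 1887.7 g/s.
caustic fraction in S1 = 0.560.

0.560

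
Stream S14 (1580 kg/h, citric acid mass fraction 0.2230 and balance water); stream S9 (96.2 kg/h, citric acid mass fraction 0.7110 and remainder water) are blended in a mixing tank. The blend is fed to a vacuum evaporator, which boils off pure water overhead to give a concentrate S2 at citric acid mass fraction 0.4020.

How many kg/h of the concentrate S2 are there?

1047 kg/h

citric acid entering = 1580×0.223 + 96.2×0.711 = 420.74 kg/h.
All citric acid reports to S2, so S2 = 420.74/0.402 = 1046.6 kg/h.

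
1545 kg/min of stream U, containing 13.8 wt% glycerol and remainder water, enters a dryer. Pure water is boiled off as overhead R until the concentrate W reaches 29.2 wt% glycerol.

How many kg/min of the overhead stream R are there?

glycerol is conserved: 1545×0.138 = 213.21 kg/min all reports to the concentrate.
Concentrate = 213.21/(target fraction) = 730.17 kg/min.
Overhead = 1545 − 730.17 = 814.83 kg/min.

814.8 kg/min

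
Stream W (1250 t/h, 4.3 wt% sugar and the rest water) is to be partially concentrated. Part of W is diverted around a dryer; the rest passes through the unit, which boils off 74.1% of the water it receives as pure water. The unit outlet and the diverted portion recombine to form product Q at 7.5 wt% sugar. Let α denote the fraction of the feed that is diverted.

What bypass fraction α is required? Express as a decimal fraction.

0.398

All 1250×0.043 = 53.75 t/h of sugar reaches Q, so Q = 53.75/0.075 = 716.67 t/h and vapour = 533.33 t/h.
The evaporator receives (1−α)·1250 of feed at 0.957 water and removes 0.741 of that water:
0.741×0.957×(1−α)×1250 = 533.33
(1−α) = 533.33/886.42 = 0.6017;  α = 0.3983.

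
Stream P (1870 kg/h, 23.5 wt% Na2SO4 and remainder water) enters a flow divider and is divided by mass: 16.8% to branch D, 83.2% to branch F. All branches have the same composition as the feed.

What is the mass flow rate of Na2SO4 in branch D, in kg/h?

Branch D total = 0.168×1870 = 314.16 kg/h.
Na2SO4 in D = 0.235×314.16 = 73.828 kg/h.

73.83 kg/h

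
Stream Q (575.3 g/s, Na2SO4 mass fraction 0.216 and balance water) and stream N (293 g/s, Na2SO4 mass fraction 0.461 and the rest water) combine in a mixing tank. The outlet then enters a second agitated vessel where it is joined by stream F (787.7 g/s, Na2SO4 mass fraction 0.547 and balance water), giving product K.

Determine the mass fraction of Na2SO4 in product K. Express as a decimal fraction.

0.417

Overall, product flow = 1656 g/s.
Na2SO4 in = 575.3×0.216 + 293×0.461 + 787.7×0.547 = 690.21 g/s.
Na2SO4 fraction in K = 0.417.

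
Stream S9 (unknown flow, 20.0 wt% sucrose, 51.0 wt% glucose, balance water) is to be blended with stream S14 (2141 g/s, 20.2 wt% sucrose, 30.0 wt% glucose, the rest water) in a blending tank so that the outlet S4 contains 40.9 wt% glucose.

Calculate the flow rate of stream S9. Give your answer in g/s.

Let S9 be the unknown flow. Total out = 2141 + S9.
glucose balance: 642.3 + 0.510·S9 = 0.409·(2141 + S9)
(0.510 − 0.409)·S9 = 0.409×2141 − 642.3 = 233.37
S9 = 233.37 / 0.101 = 2310.6 g/s

2311 g/s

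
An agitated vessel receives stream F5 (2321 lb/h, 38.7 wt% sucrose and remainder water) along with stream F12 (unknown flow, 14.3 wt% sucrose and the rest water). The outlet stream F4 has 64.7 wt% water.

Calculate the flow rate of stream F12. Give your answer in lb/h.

Let F12 be the unknown flow. Total out = 2321 + F12.
water balance: 1422.8 + 0.857·F12 = 0.647·(2321 + F12)
(0.857 − 0.647)·F12 = 0.647×2321 − 1422.8 = 78.914
F12 = 78.914 / 0.210 = 375.78 lb/h

375.8 lb/h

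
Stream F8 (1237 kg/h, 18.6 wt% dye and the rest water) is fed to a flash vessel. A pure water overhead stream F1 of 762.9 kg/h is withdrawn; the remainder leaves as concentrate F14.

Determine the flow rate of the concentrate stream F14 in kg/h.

Concentrate = 1237 − 762.9 = 474.1 kg/h.

474.1 kg/h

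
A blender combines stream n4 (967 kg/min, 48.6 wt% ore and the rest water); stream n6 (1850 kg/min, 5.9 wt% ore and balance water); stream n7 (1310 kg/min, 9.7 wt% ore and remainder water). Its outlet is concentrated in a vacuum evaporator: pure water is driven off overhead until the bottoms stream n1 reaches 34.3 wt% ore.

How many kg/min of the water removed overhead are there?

ore entering = 967×0.486 + 1850×0.059 + 1310×0.097 = 706.18 kg/min.
All ore reports to n1, so n1 = 706.18/0.343 = 2058.8 kg/min.
Total feed = 4127 kg/min; overhead = 4127 − 2058.8 = 2068.2 kg/min.

2068 kg/min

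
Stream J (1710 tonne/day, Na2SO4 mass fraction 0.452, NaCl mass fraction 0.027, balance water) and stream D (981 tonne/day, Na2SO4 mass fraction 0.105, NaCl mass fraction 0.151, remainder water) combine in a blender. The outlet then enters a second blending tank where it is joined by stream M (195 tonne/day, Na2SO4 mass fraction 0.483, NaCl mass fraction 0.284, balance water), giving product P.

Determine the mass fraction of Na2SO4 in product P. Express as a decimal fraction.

0.336

Overall, product flow = 2886 tonne/day.
Na2SO4 in = 1710×0.452 + 981×0.105 + 195×0.483 = 970.11 tonne/day.
Na2SO4 fraction in P = 0.336.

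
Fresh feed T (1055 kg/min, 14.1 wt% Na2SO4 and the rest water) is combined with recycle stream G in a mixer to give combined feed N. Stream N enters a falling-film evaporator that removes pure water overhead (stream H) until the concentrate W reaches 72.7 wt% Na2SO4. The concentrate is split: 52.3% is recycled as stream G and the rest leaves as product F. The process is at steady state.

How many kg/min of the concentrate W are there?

429 kg/min

Overall Na2SO4 balance (none leaves overhead): Na2SO4 in fresh feed = Na2SO4 in product, i.e. 1055×0.141 = (1−0.523)·W·0.727.
W = 148.75/(0.727×0.477) = 428.96 kg/min.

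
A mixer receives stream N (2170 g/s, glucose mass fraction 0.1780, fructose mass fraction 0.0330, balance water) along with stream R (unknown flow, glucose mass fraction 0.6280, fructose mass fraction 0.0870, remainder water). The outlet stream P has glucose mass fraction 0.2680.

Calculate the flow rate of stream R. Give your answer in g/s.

542.5 g/s

Let R be the unknown flow. Total out = 2170 + R.
glucose balance: 386.26 + 0.628·R = 0.268·(2170 + R)
(0.628 − 0.268)·R = 0.268×2170 − 386.26 = 195.3
R = 195.3 / 0.360 = 542.5 g/s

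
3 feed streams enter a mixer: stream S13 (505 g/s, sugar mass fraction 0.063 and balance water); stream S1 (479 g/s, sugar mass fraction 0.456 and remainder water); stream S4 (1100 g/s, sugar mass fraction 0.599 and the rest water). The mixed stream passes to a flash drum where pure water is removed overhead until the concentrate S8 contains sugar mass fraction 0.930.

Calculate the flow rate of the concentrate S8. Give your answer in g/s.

977.6 g/s

sugar entering = 505×0.063 + 479×0.456 + 1100×0.599 = 909.14 g/s.
All sugar reports to S8, so S8 = 909.14/0.930 = 977.57 g/s.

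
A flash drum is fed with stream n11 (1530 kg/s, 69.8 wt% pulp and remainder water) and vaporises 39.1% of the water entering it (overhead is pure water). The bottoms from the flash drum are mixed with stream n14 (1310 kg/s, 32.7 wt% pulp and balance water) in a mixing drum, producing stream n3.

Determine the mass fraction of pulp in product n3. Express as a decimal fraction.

Vapour removed = 0.391×0.302×1530 = 180.67 kg/s; concentrate = 1349.3 kg/s.
pulp reaching the mixer = 1067.9 (from concentrate) + 1310×0.327 = 1496.3 kg/s.
Product flow = 1349.3 + 1310 = 2659.3 kg/s; pulp fraction = 0.563.

0.563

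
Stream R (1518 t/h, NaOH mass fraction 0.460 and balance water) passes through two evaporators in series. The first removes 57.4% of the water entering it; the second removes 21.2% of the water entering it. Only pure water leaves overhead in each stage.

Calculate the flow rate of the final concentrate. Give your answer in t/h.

water in feed = 1518×0.540 = 819.72 t/h.
After stage 1: water left = (1−0.574)×819.72 = 349.2; stream total = 1047.5 t/h.
After stage 2: water left = (1−0.212)×349.2 = 275.17; final concentrate = 973.45 t/h.

973.5 t/h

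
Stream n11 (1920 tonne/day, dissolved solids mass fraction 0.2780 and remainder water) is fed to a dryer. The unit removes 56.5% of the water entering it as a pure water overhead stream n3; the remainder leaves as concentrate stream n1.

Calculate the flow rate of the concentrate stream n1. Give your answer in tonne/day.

1137 tonne/day

water entering = 1920×0.722 = 1386.2 tonne/day; overhead removed = 0.565×1386.2 = 783.23 tonne/day.
Concentrate = 1920 − 783.23 = 1136.8 tonne/day.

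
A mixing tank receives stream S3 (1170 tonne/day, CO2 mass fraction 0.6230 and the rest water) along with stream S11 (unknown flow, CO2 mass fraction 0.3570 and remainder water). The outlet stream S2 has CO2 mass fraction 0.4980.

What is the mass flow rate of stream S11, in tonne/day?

Let S11 be the unknown flow. Total out = 1170 + S11.
CO2 balance: 728.91 + 0.357·S11 = 0.498·(1170 + S11)
(0.357 − 0.498)·S11 = 0.498×1170 − 728.91 = -146.25
S11 = -146.25 / -0.141 = 1037.2 tonne/day

1037 tonne/day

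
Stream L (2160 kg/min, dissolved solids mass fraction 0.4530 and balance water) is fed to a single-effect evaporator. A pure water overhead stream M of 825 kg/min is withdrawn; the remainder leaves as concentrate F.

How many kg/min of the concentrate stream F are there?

Concentrate = 2160 − 825 = 1335 kg/min.

1335 kg/min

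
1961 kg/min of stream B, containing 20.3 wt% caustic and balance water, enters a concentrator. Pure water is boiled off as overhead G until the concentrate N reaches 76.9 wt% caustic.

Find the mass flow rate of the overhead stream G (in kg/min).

1443 kg/min

caustic is conserved: 1961×0.203 = 398.08 kg/min all reports to the concentrate.
Concentrate = 398.08/(target fraction) = 517.66 kg/min.
Overhead = 1961 − 517.66 = 1443.3 kg/min.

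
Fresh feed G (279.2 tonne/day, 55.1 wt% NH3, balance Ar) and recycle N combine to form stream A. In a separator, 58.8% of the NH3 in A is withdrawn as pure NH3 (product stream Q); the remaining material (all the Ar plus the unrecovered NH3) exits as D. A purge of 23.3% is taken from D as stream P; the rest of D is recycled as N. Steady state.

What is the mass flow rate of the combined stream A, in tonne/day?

Ar enters only via G and leaves only via the purge: 279.2×0.449 = 0.233×(Ar in D), and the separator passes all Ar, so Ar in A = Ar in D = 538.03 tonne/day.
NH3 in A: m_A = 279.2×0.551 + (1−0.233)·(1−0.588)·m_A, so m_A = 153.84/0.6840 = 224.91 tonne/day.
A = 224.91 + 538.03 = 762.94 tonne/day.

762.9 tonne/day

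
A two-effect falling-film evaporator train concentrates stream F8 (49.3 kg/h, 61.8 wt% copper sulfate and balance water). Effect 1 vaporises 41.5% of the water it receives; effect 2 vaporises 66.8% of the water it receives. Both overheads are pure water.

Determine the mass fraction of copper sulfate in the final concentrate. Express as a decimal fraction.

0.893

water in feed = 49.3×0.382 = 18.833 kg/h.
After stage 1: water left = (1−0.415)×18.833 = 11.017; stream total = 41.484 kg/h.
After stage 2: water left = (1−0.668)×11.017 = 3.6577; final concentrate = 34.125 kg/h.
copper sulfate fraction = 30.467/34.125 = 0.893.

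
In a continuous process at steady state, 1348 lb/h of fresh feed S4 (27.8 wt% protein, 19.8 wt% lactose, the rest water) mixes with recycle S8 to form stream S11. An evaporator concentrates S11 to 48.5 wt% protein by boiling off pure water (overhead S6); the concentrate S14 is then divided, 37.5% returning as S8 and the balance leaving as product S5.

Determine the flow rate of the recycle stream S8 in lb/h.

463.6 lb/h

Overall protein balance (none leaves overhead): protein in fresh feed = protein in product, i.e. 1348×0.278 = (1−0.375)·S14·0.485.
S14 = 374.74/(0.485×0.625) = 1236.3 lb/h.
Recycle S8 = 0.375×1236.3 = 463.6 lb/h.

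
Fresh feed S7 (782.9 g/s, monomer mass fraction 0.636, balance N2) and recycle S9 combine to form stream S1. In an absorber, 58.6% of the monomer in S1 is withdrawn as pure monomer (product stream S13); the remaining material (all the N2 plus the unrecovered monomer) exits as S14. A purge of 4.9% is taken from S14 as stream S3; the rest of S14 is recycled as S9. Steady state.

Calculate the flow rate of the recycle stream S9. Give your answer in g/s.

N2 enters only via S7 and leaves only via the purge: 782.9×0.364 = 0.049×(N2 in S14), and the absorber passes all N2, so N2 in S1 = N2 in S14 = 5815.8 g/s.
monomer in S1: m_A = 782.9×0.636 + (1−0.049)·(1−0.586)·m_A, so m_A = 497.92/0.6063 = 821.27 g/s.
S14 = (1−0.586)×821.27 + 5815.8 = 6155.8 g/s.
Recycle S9 = (1−0.049)×6155.8 = 5854.2 g/s.

5854 g/s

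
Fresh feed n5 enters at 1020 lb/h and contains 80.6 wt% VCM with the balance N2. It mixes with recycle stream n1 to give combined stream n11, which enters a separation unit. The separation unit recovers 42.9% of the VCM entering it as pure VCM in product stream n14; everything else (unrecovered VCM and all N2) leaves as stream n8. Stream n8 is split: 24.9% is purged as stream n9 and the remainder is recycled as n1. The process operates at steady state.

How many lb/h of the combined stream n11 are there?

2234 lb/h

N2 enters only via n5 and leaves only via the purge: 1020×0.194 = 0.249×(N2 in n8), and the separation unit passes all N2, so N2 in n11 = N2 in n8 = 794.7 lb/h.
VCM in n11: m_A = 1020×0.806 + (1−0.249)·(1−0.429)·m_A, so m_A = 822.12/0.5712 = 1439.3 lb/h.
n11 = 1439.3 + 794.7 = 2234 lb/h.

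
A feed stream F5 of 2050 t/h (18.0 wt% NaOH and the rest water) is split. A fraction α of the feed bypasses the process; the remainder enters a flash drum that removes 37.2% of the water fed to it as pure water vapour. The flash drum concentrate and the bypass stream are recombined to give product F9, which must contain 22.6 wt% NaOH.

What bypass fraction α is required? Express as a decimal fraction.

All 2050×0.180 = 369 t/h of NaOH reaches F9, so F9 = 369/0.226 = 1632.7 t/h and vapour = 417.26 t/h.
The evaporator receives (1−α)·2050 of feed at 0.820 water and removes 0.372 of that water:
0.372×0.820×(1−α)×2050 = 417.26
(1−α) = 417.26/625.33 = 0.6673;  α = 0.3327.

0.333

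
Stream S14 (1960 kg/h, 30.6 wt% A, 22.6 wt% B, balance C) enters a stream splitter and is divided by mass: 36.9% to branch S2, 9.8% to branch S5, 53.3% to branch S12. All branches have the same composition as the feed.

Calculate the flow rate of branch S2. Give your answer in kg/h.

723.2 kg/h

Branch S2 flow = 0.369×1960 = 723.24 kg/h.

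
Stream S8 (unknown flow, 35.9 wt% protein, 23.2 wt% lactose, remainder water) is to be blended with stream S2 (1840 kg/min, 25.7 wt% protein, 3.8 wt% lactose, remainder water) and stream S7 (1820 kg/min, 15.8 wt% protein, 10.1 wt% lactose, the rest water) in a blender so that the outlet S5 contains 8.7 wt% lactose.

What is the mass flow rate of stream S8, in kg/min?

446.1 kg/min

Let S8 be the unknown flow. Total out = 3660 + S8.
lactose balance: 253.74 + 0.232·S8 = 0.087·(3660 + S8)
(0.232 − 0.087)·S8 = 0.087×3660 − 253.74 = 64.68
S8 = 64.68 / 0.145 = 446.07 kg/min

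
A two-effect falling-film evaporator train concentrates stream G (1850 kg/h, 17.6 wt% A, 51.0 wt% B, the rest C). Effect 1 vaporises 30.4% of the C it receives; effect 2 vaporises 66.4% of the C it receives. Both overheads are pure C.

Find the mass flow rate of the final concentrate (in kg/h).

C in feed = 1850×0.314 = 580.9 kg/h.
After stage 1: C left = (1−0.304)×580.9 = 404.31; stream total = 1673.4 kg/h.
After stage 2: C left = (1−0.664)×404.31 = 135.85; final concentrate = 1404.9 kg/h.

1405 kg/h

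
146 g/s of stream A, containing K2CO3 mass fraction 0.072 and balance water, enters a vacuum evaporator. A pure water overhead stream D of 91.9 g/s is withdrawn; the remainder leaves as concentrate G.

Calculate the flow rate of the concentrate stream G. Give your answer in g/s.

54.1 g/s

Concentrate = 146 − 91.9 = 54.1 g/s.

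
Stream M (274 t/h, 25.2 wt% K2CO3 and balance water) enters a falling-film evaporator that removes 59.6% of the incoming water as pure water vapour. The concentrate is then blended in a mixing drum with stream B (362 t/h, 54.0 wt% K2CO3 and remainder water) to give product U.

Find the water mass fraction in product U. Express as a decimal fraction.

0.485

Vapour removed = 0.596×0.748×274 = 122.15 t/h; concentrate = 151.85 t/h.
water reaching the mixer = 82.801 (from concentrate) + 362×0.460 = 249.32 t/h.
Product flow = 151.85 + 362 = 513.85 t/h; water fraction = 0.485.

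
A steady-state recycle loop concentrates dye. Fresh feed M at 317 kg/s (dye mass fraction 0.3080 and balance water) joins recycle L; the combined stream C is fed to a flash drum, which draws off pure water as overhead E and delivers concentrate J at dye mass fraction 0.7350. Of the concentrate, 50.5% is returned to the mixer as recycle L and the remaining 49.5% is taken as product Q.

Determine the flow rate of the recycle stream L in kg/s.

Overall dye balance (none leaves overhead): dye in fresh feed = dye in product, i.e. 317×0.308 = (1−0.505)·J·0.735.
J = 97.636/(0.735×0.495) = 268.36 kg/s.
Recycle L = 0.505×268.36 = 135.52 kg/s.

135.5 kg/s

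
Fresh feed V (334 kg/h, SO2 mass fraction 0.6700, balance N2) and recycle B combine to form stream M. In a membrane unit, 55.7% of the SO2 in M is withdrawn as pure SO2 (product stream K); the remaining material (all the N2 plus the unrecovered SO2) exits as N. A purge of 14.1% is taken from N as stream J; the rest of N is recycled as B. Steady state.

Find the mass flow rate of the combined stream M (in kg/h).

N2 enters only via V and leaves only via the purge: 334×0.330 = 0.141×(N2 in N), and the membrane unit passes all N2, so N2 in M = N2 in N = 781.7 kg/h.
SO2 in M: m_A = 334×0.670 + (1−0.141)·(1−0.557)·m_A, so m_A = 223.78/0.6195 = 361.25 kg/h.
M = 361.25 + 781.7 = 1143 kg/h.

1143 kg/h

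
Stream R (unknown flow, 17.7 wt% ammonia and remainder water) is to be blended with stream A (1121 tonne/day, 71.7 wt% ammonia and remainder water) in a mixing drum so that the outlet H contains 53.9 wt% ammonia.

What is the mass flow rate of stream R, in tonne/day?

551.2 tonne/day

Let R be the unknown flow. Total out = 1121 + R.
ammonia balance: 803.76 + 0.177·R = 0.539·(1121 + R)
(0.177 − 0.539)·R = 0.539×1121 − 803.76 = -199.54
R = -199.54 / -0.362 = 551.21 tonne/day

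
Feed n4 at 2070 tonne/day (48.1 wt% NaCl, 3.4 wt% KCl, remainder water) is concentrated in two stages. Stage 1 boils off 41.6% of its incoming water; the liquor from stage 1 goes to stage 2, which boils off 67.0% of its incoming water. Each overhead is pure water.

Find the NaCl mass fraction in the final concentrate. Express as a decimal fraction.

water in feed = 2070×0.485 = 1003.9 tonne/day.
After stage 1: water left = (1−0.416)×1003.9 = 586.31; stream total = 1652.4 tonne/day.
After stage 2: water left = (1−0.670)×586.31 = 193.48; final concentrate = 1259.5 tonne/day.
NaCl fraction = 995.67/1259.5 = 0.791.

0.791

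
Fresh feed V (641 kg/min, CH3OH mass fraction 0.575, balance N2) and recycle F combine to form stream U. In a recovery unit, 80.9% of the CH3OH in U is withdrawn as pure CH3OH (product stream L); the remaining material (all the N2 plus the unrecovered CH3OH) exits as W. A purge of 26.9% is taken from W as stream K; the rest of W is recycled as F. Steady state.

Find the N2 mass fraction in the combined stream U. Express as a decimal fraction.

0.703

N2 enters only via V and leaves only via the purge: 641×0.425 = 0.269×(N2 in W), and the recovery unit passes all N2, so N2 in U = N2 in W = 1012.7 kg/min.
CH3OH in U: m_A = 641×0.575 + (1−0.269)·(1−0.809)·m_A, so m_A = 368.57/0.8604 = 428.39 kg/min.
U = 428.39 + 1012.7 = 1441.1 kg/min.
N2 fraction in U = 1012.7/1441.1 = 0.703.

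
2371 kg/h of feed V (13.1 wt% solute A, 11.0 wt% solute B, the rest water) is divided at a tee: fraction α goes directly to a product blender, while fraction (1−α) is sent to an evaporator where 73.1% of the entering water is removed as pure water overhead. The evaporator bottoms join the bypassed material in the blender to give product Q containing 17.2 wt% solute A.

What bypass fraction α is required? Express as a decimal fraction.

All 2371×0.131 = 310.6 kg/h of solute A reaches Q, so Q = 310.6/0.172 = 1805.8 kg/h and vapour = 565.18 kg/h.
The evaporator receives (1−α)·2371 of feed at 0.759 water and removes 0.731 of that water:
0.731×0.759×(1−α)×2371 = 565.18
(1−α) = 565.18/1315.5 = 0.4296;  α = 0.5704.

0.570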